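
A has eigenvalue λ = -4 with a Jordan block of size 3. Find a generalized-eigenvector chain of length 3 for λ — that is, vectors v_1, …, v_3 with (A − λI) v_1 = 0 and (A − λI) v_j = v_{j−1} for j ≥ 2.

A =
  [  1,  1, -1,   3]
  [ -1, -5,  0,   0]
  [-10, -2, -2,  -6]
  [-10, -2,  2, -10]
A Jordan chain for λ = -4 of length 3:
v_1 = (4, -4, -8, -8)ᵀ
v_2 = (5, -1, -10, -10)ᵀ
v_3 = (1, 0, 0, 0)ᵀ

Let N = A − (-4)·I. We want v_3 with N^3 v_3 = 0 but N^2 v_3 ≠ 0; then v_{j-1} := N · v_j for j = 3, …, 2.

Pick v_3 = (1, 0, 0, 0)ᵀ.
Then v_2 = N · v_3 = (5, -1, -10, -10)ᵀ.
Then v_1 = N · v_2 = (4, -4, -8, -8)ᵀ.

Sanity check: (A − (-4)·I) v_1 = (0, 0, 0, 0)ᵀ = 0. ✓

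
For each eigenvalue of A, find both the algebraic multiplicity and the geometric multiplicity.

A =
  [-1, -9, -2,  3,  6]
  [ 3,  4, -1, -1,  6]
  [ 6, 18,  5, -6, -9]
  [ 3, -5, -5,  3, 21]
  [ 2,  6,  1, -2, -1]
λ = 2: alg = 5, geom = 2

Step 1 — factor the characteristic polynomial to read off the algebraic multiplicities:
  χ_A(x) = (x - 2)^5

Step 2 — compute geometric multiplicities via the rank-nullity identity g(λ) = n − rank(A − λI):
  rank(A − (2)·I) = 3, so dim ker(A − (2)·I) = n − 3 = 2

Summary:
  λ = 2: algebraic multiplicity = 5, geometric multiplicity = 2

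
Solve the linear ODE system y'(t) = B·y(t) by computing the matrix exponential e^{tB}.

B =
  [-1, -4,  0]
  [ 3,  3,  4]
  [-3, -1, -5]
e^{tB} =
  [-6*t^2*exp(-t) + exp(-t), -8*t^2*exp(-t) - 4*t*exp(-t), -8*t^2*exp(-t)]
  [3*t*exp(-t), 4*t*exp(-t) + exp(-t), 4*t*exp(-t)]
  [9*t^2*exp(-t)/2 - 3*t*exp(-t), 6*t^2*exp(-t) - t*exp(-t), 6*t^2*exp(-t) - 4*t*exp(-t) + exp(-t)]

Strategy: write B = P · J · P⁻¹ where J is a Jordan canonical form, so e^{tB} = P · e^{tJ} · P⁻¹, and e^{tJ} can be computed block-by-block.

B has Jordan form
J =
  [-1,  1,  0]
  [ 0, -1,  1]
  [ 0,  0, -1]
(up to reordering of blocks).

Per-block formulas:
  For a 3×3 Jordan block J_3(-1): exp(t · J_3(-1)) = e^(-1t)·(I + t·N + (t^2/2)·N^2), where N is the 3×3 nilpotent shift.

After assembling e^{tJ} and conjugating by P, we get:

e^{tB} =
  [-6*t^2*exp(-t) + exp(-t), -8*t^2*exp(-t) - 4*t*exp(-t), -8*t^2*exp(-t)]
  [3*t*exp(-t), 4*t*exp(-t) + exp(-t), 4*t*exp(-t)]
  [9*t^2*exp(-t)/2 - 3*t*exp(-t), 6*t^2*exp(-t) - t*exp(-t), 6*t^2*exp(-t) - 4*t*exp(-t) + exp(-t)]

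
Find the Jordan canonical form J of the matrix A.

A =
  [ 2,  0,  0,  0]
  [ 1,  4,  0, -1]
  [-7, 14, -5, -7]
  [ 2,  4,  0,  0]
J_1(-5) ⊕ J_2(2) ⊕ J_1(2)

The characteristic polynomial is
  det(x·I − A) = x^4 - x^3 - 18*x^2 + 52*x - 40 = (x - 2)^3*(x + 5)

Eigenvalues and multiplicities (the geometric multiplicity of λ is n − rank(A − λI), which equals the number of Jordan blocks for λ):
  λ = -5: algebraic multiplicity = 1, geometric multiplicity = 1
  λ = 2: algebraic multiplicity = 3, geometric multiplicity = 2

Determining the block sizes for each eigenvalue:
  λ = -5: one block (gm = 1), so the single block has size am = 1 → block sizes [1]
  λ = 2: 2 blocks summing to 3 forces exactly one block of size 2 and the rest size 1 → block sizes [2, 1]

Assembling the blocks gives a Jordan form
J =
  [-5, 0, 0, 0]
  [ 0, 2, 1, 0]
  [ 0, 0, 2, 0]
  [ 0, 0, 0, 2]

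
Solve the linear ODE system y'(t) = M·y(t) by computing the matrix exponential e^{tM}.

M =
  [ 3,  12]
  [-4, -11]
e^{tM} =
  [4*exp(-3*t) - 3*exp(-5*t), 6*exp(-3*t) - 6*exp(-5*t)]
  [-2*exp(-3*t) + 2*exp(-5*t), -3*exp(-3*t) + 4*exp(-5*t)]

Strategy: write M = P · J · P⁻¹ where J is a Jordan canonical form, so e^{tM} = P · e^{tJ} · P⁻¹, and e^{tJ} can be computed block-by-block.

M has Jordan form
J =
  [-5,  0]
  [ 0, -3]
(up to reordering of blocks).

Per-block formulas:
  For a 1×1 block at λ = -5: exp(t · [-5]) = [e^(-5t)].
  For a 1×1 block at λ = -3: exp(t · [-3]) = [e^(-3t)].

After assembling e^{tJ} and conjugating by P, we get:

e^{tM} =
  [4*exp(-3*t) - 3*exp(-5*t), 6*exp(-3*t) - 6*exp(-5*t)]
  [-2*exp(-3*t) + 2*exp(-5*t), -3*exp(-3*t) + 4*exp(-5*t)]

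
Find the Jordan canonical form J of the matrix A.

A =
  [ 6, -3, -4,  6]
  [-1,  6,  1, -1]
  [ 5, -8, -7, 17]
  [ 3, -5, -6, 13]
J_2(4) ⊕ J_2(5)

The characteristic polynomial is
  det(x·I − A) = x^4 - 18*x^3 + 121*x^2 - 360*x + 400 = (x - 5)^2*(x - 4)^2

Eigenvalues and multiplicities (the geometric multiplicity of λ is n − rank(A − λI), which equals the number of Jordan blocks for λ):
  λ = 4: algebraic multiplicity = 2, geometric multiplicity = 1
  λ = 5: algebraic multiplicity = 2, geometric multiplicity = 1

Determining the block sizes for each eigenvalue:
  λ = 4: one block (gm = 1), so the single block has size am = 2 → block sizes [2]
  λ = 5: one block (gm = 1), so the single block has size am = 2 → block sizes [2]

Assembling the blocks gives a Jordan form
J =
  [4, 1, 0, 0]
  [0, 4, 0, 0]
  [0, 0, 5, 1]
  [0, 0, 0, 5]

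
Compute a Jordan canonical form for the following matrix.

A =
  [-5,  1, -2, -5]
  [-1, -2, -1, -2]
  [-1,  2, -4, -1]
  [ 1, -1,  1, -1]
J_2(-3) ⊕ J_2(-3)

The characteristic polynomial is
  det(x·I − A) = x^4 + 12*x^3 + 54*x^2 + 108*x + 81 = (x + 3)^4

Eigenvalues and multiplicities (the geometric multiplicity of λ is n − rank(A − λI), which equals the number of Jordan blocks for λ):
  λ = -3: algebraic multiplicity = 4, geometric multiplicity = 2

Determining the block sizes for each eigenvalue:
  λ = -3: with am = 4 and gm = 2, the partition is not yet determined (e.g. several partitions of 4 into 2 parts exist). Let N = A − (-3)·I. Computing rank(N^1) = 2, rank(N^2) = 0; the number of blocks of size ≥ j is rank(N^{j−1}) − rank(N^j), giving [2, 2]. So we have 2 block(s) of size 2 → block sizes [2, 2]

Assembling the blocks gives a Jordan form
J =
  [-3,  1,  0,  0]
  [ 0, -3,  0,  0]
  [ 0,  0, -3,  1]
  [ 0,  0,  0, -3]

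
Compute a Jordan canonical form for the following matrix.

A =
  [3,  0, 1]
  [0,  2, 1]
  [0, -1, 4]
J_3(3)

The characteristic polynomial is
  det(x·I − A) = x^3 - 9*x^2 + 27*x - 27 = (x - 3)^3

Eigenvalues and multiplicities (the geometric multiplicity of λ is n − rank(A − λI), which equals the number of Jordan blocks for λ):
  λ = 3: algebraic multiplicity = 3, geometric multiplicity = 1

Determining the block sizes for each eigenvalue:
  λ = 3: one block (gm = 1), so the single block has size am = 3 → block sizes [3]

Assembling the blocks gives a Jordan form
J =
  [3, 1, 0]
  [0, 3, 1]
  [0, 0, 3]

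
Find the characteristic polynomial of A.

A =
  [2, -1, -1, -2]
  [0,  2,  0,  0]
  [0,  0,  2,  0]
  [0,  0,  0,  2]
x^4 - 8*x^3 + 24*x^2 - 32*x + 16

Expanding det(x·I − A) (e.g. by cofactor expansion or by noting that A is similar to its Jordan form J, which has the same characteristic polynomial as A) gives
  χ_A(x) = x^4 - 8*x^3 + 24*x^2 - 32*x + 16
which factors as (x - 2)^4. The eigenvalues (with algebraic multiplicities) are λ = 2 with multiplicity 4.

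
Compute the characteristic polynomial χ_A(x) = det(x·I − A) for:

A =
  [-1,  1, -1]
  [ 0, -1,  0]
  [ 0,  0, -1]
x^3 + 3*x^2 + 3*x + 1

Expanding det(x·I − A) (e.g. by cofactor expansion or by noting that A is similar to its Jordan form J, which has the same characteristic polynomial as A) gives
  χ_A(x) = x^3 + 3*x^2 + 3*x + 1
which factors as (x + 1)^3. The eigenvalues (with algebraic multiplicities) are λ = -1 with multiplicity 3.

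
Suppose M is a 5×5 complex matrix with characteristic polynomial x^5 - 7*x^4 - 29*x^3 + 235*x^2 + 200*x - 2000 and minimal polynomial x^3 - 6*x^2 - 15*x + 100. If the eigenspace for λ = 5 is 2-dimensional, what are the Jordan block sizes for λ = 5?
Block sizes for λ = 5: [2, 1]

Step 1 — from the characteristic polynomial, algebraic multiplicity of λ = 5 is 3. From dim ker(M − (5)·I) = 2, there are exactly 2 Jordan blocks for λ = 5.
Step 2 — from the minimal polynomial, the factor (x − 5)^2 tells us the largest block for λ = 5 has size 2.
Step 3 — with total size 3, 2 blocks, and largest block 2, the block sizes (in nonincreasing order) are [2, 1].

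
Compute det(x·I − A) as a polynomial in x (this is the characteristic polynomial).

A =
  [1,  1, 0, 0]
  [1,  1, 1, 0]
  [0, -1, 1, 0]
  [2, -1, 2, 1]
x^4 - 4*x^3 + 6*x^2 - 4*x + 1

Expanding det(x·I − A) (e.g. by cofactor expansion or by noting that A is similar to its Jordan form J, which has the same characteristic polynomial as A) gives
  χ_A(x) = x^4 - 4*x^3 + 6*x^2 - 4*x + 1
which factors as (x - 1)^4. The eigenvalues (with algebraic multiplicities) are λ = 1 with multiplicity 4.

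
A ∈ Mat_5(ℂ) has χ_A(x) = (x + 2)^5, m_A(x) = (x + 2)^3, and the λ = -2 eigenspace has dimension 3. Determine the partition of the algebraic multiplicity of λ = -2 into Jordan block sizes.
Block sizes for λ = -2: [3, 1, 1]

Step 1 — from the characteristic polynomial, algebraic multiplicity of λ = -2 is 5. From dim ker(A − (-2)·I) = 3, there are exactly 3 Jordan blocks for λ = -2.
Step 2 — from the minimal polynomial, the factor (x + 2)^3 tells us the largest block for λ = -2 has size 3.
Step 3 — with total size 5, 3 blocks, and largest block 3, the block sizes (in nonincreasing order) are [3, 1, 1].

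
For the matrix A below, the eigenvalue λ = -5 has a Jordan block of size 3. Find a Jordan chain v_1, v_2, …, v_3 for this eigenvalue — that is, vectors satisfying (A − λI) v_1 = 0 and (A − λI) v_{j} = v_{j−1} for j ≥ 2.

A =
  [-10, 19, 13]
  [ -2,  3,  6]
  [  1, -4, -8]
A Jordan chain for λ = -5 of length 3:
v_1 = (5, 2, -1)ᵀ
v_2 = (19, 8, -4)ᵀ
v_3 = (0, 1, 0)ᵀ

Let N = A − (-5)·I. We want v_3 with N^3 v_3 = 0 but N^2 v_3 ≠ 0; then v_{j-1} := N · v_j for j = 3, …, 2.

Pick v_3 = (0, 1, 0)ᵀ.
Then v_2 = N · v_3 = (19, 8, -4)ᵀ.
Then v_1 = N · v_2 = (5, 2, -1)ᵀ.

Sanity check: (A − (-5)·I) v_1 = (0, 0, 0)ᵀ = 0. ✓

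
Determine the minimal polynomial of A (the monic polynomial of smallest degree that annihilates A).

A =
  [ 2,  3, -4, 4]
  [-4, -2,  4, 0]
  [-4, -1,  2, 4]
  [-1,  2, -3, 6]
x^2 - 4*x + 4

The characteristic polynomial is χ_A(x) = (x - 2)^4, so the eigenvalues are known. The minimal polynomial is
  m_A(x) = Π_λ (x − λ)^{k_λ}
where k_λ is the size of the *largest* Jordan block for λ (equivalently, the smallest k with (A − λI)^k v = 0 for every generalised eigenvector v of λ).

  λ = 2: largest Jordan block has size 2, contributing (x − 2)^2

So m_A(x) = (x - 2)^2 = x^2 - 4*x + 4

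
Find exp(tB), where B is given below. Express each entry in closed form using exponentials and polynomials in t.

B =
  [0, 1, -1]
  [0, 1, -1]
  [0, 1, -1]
e^{tB} =
  [1, t, -t]
  [0, t + 1, -t]
  [0, t, 1 - t]

Strategy: write B = P · J · P⁻¹ where J is a Jordan canonical form, so e^{tB} = P · e^{tJ} · P⁻¹, and e^{tJ} can be computed block-by-block.

B has Jordan form
J =
  [0, 1, 0]
  [0, 0, 0]
  [0, 0, 0]
(up to reordering of blocks).

Per-block formulas:
  For a 2×2 Jordan block J_2(0): exp(t · J_2(0)) = e^(0t)·(I + t·N), where N is the 2×2 nilpotent shift.
  For a 1×1 block at λ = 0: exp(t · [0]) = [e^(0t)].

After assembling e^{tJ} and conjugating by P, we get:

e^{tB} =
  [1, t, -t]
  [0, t + 1, -t]
  [0, t, 1 - t]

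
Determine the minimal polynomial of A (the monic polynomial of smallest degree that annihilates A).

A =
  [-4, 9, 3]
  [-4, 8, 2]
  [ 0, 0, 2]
x^2 - 4*x + 4

The characteristic polynomial is χ_A(x) = (x - 2)^3, so the eigenvalues are known. The minimal polynomial is
  m_A(x) = Π_λ (x − λ)^{k_λ}
where k_λ is the size of the *largest* Jordan block for λ (equivalently, the smallest k with (A − λI)^k v = 0 for every generalised eigenvector v of λ).

  λ = 2: largest Jordan block has size 2, contributing (x − 2)^2

So m_A(x) = (x - 2)^2 = x^2 - 4*x + 4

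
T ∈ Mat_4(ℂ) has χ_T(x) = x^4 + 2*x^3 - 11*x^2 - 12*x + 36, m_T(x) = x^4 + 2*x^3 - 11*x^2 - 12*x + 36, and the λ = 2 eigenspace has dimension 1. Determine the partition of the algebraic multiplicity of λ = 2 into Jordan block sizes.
Block sizes for λ = 2: [2]

Step 1 — from the characteristic polynomial, algebraic multiplicity of λ = 2 is 2. From dim ker(T − (2)·I) = 1, there are exactly 1 Jordan blocks for λ = 2.
Step 2 — from the minimal polynomial, the factor (x − 2)^2 tells us the largest block for λ = 2 has size 2.
Step 3 — with total size 2, 1 blocks, and largest block 2, the block sizes (in nonincreasing order) are [2].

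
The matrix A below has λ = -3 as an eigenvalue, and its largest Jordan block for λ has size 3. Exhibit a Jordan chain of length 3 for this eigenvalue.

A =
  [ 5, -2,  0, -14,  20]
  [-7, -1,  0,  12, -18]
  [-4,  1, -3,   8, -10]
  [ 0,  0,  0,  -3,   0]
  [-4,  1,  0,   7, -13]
A Jordan chain for λ = -3 of length 3:
v_1 = (-2, 2, 1, 0, 1)ᵀ
v_2 = (8, -7, -4, 0, -4)ᵀ
v_3 = (1, 0, 0, 0, 0)ᵀ

Let N = A − (-3)·I. We want v_3 with N^3 v_3 = 0 but N^2 v_3 ≠ 0; then v_{j-1} := N · v_j for j = 3, …, 2.

Pick v_3 = (1, 0, 0, 0, 0)ᵀ.
Then v_2 = N · v_3 = (8, -7, -4, 0, -4)ᵀ.
Then v_1 = N · v_2 = (-2, 2, 1, 0, 1)ᵀ.

Sanity check: (A − (-3)·I) v_1 = (0, 0, 0, 0, 0)ᵀ = 0. ✓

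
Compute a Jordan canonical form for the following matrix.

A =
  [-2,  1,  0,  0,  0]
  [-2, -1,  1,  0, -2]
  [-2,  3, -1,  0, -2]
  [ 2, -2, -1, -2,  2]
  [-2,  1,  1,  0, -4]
J_3(-2) ⊕ J_1(-2) ⊕ J_1(-2)

The characteristic polynomial is
  det(x·I − A) = x^5 + 10*x^4 + 40*x^3 + 80*x^2 + 80*x + 32 = (x + 2)^5

Eigenvalues and multiplicities (the geometric multiplicity of λ is n − rank(A − λI), which equals the number of Jordan blocks for λ):
  λ = -2: algebraic multiplicity = 5, geometric multiplicity = 3

Determining the block sizes for each eigenvalue:
  λ = -2: with am = 5 and gm = 3, the partition is not yet determined (e.g. several partitions of 5 into 3 parts exist). Let N = A − (-2)·I. Computing rank(N^1) = 2, rank(N^2) = 1, rank(N^3) = 0; the number of blocks of size ≥ j is rank(N^{j−1}) − rank(N^j), giving [3, 1, 1]. So we have 1 block(s) of size 3, 2 block(s) of size 1 → block sizes [3, 1, 1]

Assembling the blocks gives a Jordan form
J =
  [-2,  1,  0,  0,  0]
  [ 0, -2,  1,  0,  0]
  [ 0,  0, -2,  0,  0]
  [ 0,  0,  0, -2,  0]
  [ 0,  0,  0,  0, -2]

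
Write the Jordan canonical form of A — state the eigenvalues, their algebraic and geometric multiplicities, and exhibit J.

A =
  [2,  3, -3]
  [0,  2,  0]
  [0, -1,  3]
J_1(2) ⊕ J_1(2) ⊕ J_1(3)

The characteristic polynomial is
  det(x·I − A) = x^3 - 7*x^2 + 16*x - 12 = (x - 3)*(x - 2)^2

Eigenvalues and multiplicities (the geometric multiplicity of λ is n − rank(A − λI), which equals the number of Jordan blocks for λ):
  λ = 2: algebraic multiplicity = 2, geometric multiplicity = 2
  λ = 3: algebraic multiplicity = 1, geometric multiplicity = 1

Determining the block sizes for each eigenvalue:
  λ = 2: gm = am = 2, so every block has size 1 → block sizes [1, 1]
  λ = 3: one block (gm = 1), so the single block has size am = 1 → block sizes [1]

Assembling the blocks gives a Jordan form
J =
  [2, 0, 0]
  [0, 2, 0]
  [0, 0, 3]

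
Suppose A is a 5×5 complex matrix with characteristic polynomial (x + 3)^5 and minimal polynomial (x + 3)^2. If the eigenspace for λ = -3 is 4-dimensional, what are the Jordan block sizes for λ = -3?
Block sizes for λ = -3: [2, 1, 1, 1]

Step 1 — from the characteristic polynomial, algebraic multiplicity of λ = -3 is 5. From dim ker(A − (-3)·I) = 4, there are exactly 4 Jordan blocks for λ = -3.
Step 2 — from the minimal polynomial, the factor (x + 3)^2 tells us the largest block for λ = -3 has size 2.
Step 3 — with total size 5, 4 blocks, and largest block 2, the block sizes (in nonincreasing order) are [2, 1, 1, 1].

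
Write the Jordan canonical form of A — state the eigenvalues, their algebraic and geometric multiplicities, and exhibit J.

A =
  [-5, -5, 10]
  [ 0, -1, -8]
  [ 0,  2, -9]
J_2(-5) ⊕ J_1(-5)

The characteristic polynomial is
  det(x·I − A) = x^3 + 15*x^2 + 75*x + 125 = (x + 5)^3

Eigenvalues and multiplicities (the geometric multiplicity of λ is n − rank(A − λI), which equals the number of Jordan blocks for λ):
  λ = -5: algebraic multiplicity = 3, geometric multiplicity = 2

Determining the block sizes for each eigenvalue:
  λ = -5: 2 blocks summing to 3 forces exactly one block of size 2 and the rest size 1 → block sizes [2, 1]

Assembling the blocks gives a Jordan form
J =
  [-5,  1,  0]
  [ 0, -5,  0]
  [ 0,  0, -5]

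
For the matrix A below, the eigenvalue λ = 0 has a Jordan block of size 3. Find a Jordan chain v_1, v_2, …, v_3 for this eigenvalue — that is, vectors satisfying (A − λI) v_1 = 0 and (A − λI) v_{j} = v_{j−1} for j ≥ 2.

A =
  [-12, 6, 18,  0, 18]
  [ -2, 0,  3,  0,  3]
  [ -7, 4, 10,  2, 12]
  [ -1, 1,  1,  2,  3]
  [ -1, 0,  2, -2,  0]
A Jordan chain for λ = 0 of length 3:
v_1 = (-12, 0, -8, -2, 0)ᵀ
v_2 = (-12, -2, -7, -1, -1)ᵀ
v_3 = (1, 0, 0, 0, 0)ᵀ

Let N = A − (0)·I. We want v_3 with N^3 v_3 = 0 but N^2 v_3 ≠ 0; then v_{j-1} := N · v_j for j = 3, …, 2.

Pick v_3 = (1, 0, 0, 0, 0)ᵀ.
Then v_2 = N · v_3 = (-12, -2, -7, -1, -1)ᵀ.
Then v_1 = N · v_2 = (-12, 0, -8, -2, 0)ᵀ.

Sanity check: (A − (0)·I) v_1 = (0, 0, 0, 0, 0)ᵀ = 0. ✓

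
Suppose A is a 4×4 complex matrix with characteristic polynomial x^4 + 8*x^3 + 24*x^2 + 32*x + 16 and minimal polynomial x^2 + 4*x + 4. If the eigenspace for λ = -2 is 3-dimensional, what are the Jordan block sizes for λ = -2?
Block sizes for λ = -2: [2, 1, 1]

Step 1 — from the characteristic polynomial, algebraic multiplicity of λ = -2 is 4. From dim ker(A − (-2)·I) = 3, there are exactly 3 Jordan blocks for λ = -2.
Step 2 — from the minimal polynomial, the factor (x + 2)^2 tells us the largest block for λ = -2 has size 2.
Step 3 — with total size 4, 3 blocks, and largest block 2, the block sizes (in nonincreasing order) are [2, 1, 1].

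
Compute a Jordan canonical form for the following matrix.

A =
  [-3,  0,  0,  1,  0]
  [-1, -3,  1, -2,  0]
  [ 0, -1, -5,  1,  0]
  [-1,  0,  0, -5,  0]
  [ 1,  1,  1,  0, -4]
J_2(-4) ⊕ J_2(-4) ⊕ J_1(-4)

The characteristic polynomial is
  det(x·I − A) = x^5 + 20*x^4 + 160*x^3 + 640*x^2 + 1280*x + 1024 = (x + 4)^5

Eigenvalues and multiplicities (the geometric multiplicity of λ is n − rank(A − λI), which equals the number of Jordan blocks for λ):
  λ = -4: algebraic multiplicity = 5, geometric multiplicity = 3

Determining the block sizes for each eigenvalue:
  λ = -4: with am = 5 and gm = 3, the partition is not yet determined (e.g. several partitions of 5 into 3 parts exist). Let N = A − (-4)·I. Computing rank(N^1) = 2, rank(N^2) = 0; the number of blocks of size ≥ j is rank(N^{j−1}) − rank(N^j), giving [3, 2]. So we have 2 block(s) of size 2, 1 block(s) of size 1 → block sizes [2, 2, 1]

Assembling the blocks gives a Jordan form
J =
  [-4,  1,  0,  0,  0]
  [ 0, -4,  0,  0,  0]
  [ 0,  0, -4,  1,  0]
  [ 0,  0,  0, -4,  0]
  [ 0,  0,  0,  0, -4]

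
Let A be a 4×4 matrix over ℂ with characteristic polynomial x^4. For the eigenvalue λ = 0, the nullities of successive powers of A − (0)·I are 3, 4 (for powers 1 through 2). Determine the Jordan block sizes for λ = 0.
Block sizes for λ = 0: [2, 1, 1]

From the dimensions of kernels of powers, the number of Jordan blocks of size at least j is d_j − d_{j−1} where d_j = dim ker(N^j) (with d_0 = 0). Computing the differences gives [3, 1].
The number of blocks of size exactly k is (#blocks of size ≥ k) − (#blocks of size ≥ k + 1), so the partition is: 2 block(s) of size 1, 1 block(s) of size 2.
In nonincreasing order the block sizes are [2, 1, 1].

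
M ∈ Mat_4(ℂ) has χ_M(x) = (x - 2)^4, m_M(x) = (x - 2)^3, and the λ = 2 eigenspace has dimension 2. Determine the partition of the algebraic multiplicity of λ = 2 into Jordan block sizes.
Block sizes for λ = 2: [3, 1]

Step 1 — from the characteristic polynomial, algebraic multiplicity of λ = 2 is 4. From dim ker(M − (2)·I) = 2, there are exactly 2 Jordan blocks for λ = 2.
Step 2 — from the minimal polynomial, the factor (x − 2)^3 tells us the largest block for λ = 2 has size 3.
Step 3 — with total size 4, 2 blocks, and largest block 3, the block sizes (in nonincreasing order) are [3, 1].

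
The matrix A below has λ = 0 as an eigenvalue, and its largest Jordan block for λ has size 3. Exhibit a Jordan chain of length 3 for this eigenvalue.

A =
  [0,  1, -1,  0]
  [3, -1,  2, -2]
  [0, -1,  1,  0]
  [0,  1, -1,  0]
A Jordan chain for λ = 0 of length 3:
v_1 = (3, -3, -3, 3)ᵀ
v_2 = (0, 3, 0, 0)ᵀ
v_3 = (1, 0, 0, 0)ᵀ

Let N = A − (0)·I. We want v_3 with N^3 v_3 = 0 but N^2 v_3 ≠ 0; then v_{j-1} := N · v_j for j = 3, …, 2.

Pick v_3 = (1, 0, 0, 0)ᵀ.
Then v_2 = N · v_3 = (0, 3, 0, 0)ᵀ.
Then v_1 = N · v_2 = (3, -3, -3, 3)ᵀ.

Sanity check: (A − (0)·I) v_1 = (0, 0, 0, 0)ᵀ = 0. ✓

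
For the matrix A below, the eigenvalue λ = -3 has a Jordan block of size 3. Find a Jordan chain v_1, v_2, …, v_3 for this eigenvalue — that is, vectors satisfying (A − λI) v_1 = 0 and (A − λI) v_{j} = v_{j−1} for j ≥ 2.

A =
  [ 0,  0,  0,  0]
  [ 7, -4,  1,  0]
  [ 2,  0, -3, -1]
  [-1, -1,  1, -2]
A Jordan chain for λ = -3 of length 3:
v_1 = (0, 1, 1, 0)ᵀ
v_2 = (0, -1, 0, -1)ᵀ
v_3 = (0, 1, 0, 0)ᵀ

Let N = A − (-3)·I. We want v_3 with N^3 v_3 = 0 but N^2 v_3 ≠ 0; then v_{j-1} := N · v_j for j = 3, …, 2.

Pick v_3 = (0, 1, 0, 0)ᵀ.
Then v_2 = N · v_3 = (0, -1, 0, -1)ᵀ.
Then v_1 = N · v_2 = (0, 1, 1, 0)ᵀ.

Sanity check: (A − (-3)·I) v_1 = (0, 0, 0, 0)ᵀ = 0. ✓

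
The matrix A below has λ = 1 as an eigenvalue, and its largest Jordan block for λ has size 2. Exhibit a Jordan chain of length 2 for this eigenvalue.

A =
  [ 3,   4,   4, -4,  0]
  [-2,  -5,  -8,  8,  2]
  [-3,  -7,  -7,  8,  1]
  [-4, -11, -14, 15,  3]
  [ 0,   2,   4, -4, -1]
A Jordan chain for λ = 1 of length 2:
v_1 = (2, -2, -3, -4, 0)ᵀ
v_2 = (1, 0, 0, 0, 0)ᵀ

Let N = A − (1)·I. We want v_2 with N^2 v_2 = 0 but N^1 v_2 ≠ 0; then v_{j-1} := N · v_j for j = 2, …, 2.

Pick v_2 = (1, 0, 0, 0, 0)ᵀ.
Then v_1 = N · v_2 = (2, -2, -3, -4, 0)ᵀ.

Sanity check: (A − (1)·I) v_1 = (0, 0, 0, 0, 0)ᵀ = 0. ✓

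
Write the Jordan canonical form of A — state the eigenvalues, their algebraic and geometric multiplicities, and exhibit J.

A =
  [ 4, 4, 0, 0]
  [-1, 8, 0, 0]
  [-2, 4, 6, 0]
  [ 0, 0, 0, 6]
J_2(6) ⊕ J_1(6) ⊕ J_1(6)

The characteristic polynomial is
  det(x·I − A) = x^4 - 24*x^3 + 216*x^2 - 864*x + 1296 = (x - 6)^4

Eigenvalues and multiplicities (the geometric multiplicity of λ is n − rank(A − λI), which equals the number of Jordan blocks for λ):
  λ = 6: algebraic multiplicity = 4, geometric multiplicity = 3

Determining the block sizes for each eigenvalue:
  λ = 6: 3 blocks summing to 4 forces exactly one block of size 2 and the rest size 1 → block sizes [2, 1, 1]

Assembling the blocks gives a Jordan form
J =
  [6, 1, 0, 0]
  [0, 6, 0, 0]
  [0, 0, 6, 0]
  [0, 0, 0, 6]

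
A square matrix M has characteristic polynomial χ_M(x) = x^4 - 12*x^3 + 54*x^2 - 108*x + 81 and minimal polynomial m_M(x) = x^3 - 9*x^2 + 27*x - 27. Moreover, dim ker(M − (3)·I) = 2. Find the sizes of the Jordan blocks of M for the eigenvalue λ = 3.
Block sizes for λ = 3: [3, 1]

Step 1 — from the characteristic polynomial, algebraic multiplicity of λ = 3 is 4. From dim ker(M − (3)·I) = 2, there are exactly 2 Jordan blocks for λ = 3.
Step 2 — from the minimal polynomial, the factor (x − 3)^3 tells us the largest block for λ = 3 has size 3.
Step 3 — with total size 4, 2 blocks, and largest block 3, the block sizes (in nonincreasing order) are [3, 1].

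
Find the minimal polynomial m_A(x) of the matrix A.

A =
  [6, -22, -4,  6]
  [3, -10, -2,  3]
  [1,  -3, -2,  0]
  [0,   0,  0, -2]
x^3 + 6*x^2 + 12*x + 8

The characteristic polynomial is χ_A(x) = (x + 2)^4, so the eigenvalues are known. The minimal polynomial is
  m_A(x) = Π_λ (x − λ)^{k_λ}
where k_λ is the size of the *largest* Jordan block for λ (equivalently, the smallest k with (A − λI)^k v = 0 for every generalised eigenvector v of λ).

  λ = -2: largest Jordan block has size 3, contributing (x + 2)^3

So m_A(x) = (x + 2)^3 = x^3 + 6*x^2 + 12*x + 8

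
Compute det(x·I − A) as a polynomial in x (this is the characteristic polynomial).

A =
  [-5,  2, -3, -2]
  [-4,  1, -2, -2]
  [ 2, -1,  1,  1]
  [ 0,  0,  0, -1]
x^4 + 4*x^3 + 6*x^2 + 4*x + 1

Expanding det(x·I − A) (e.g. by cofactor expansion or by noting that A is similar to its Jordan form J, which has the same characteristic polynomial as A) gives
  χ_A(x) = x^4 + 4*x^3 + 6*x^2 + 4*x + 1
which factors as (x + 1)^4. The eigenvalues (with algebraic multiplicities) are λ = -1 with multiplicity 4.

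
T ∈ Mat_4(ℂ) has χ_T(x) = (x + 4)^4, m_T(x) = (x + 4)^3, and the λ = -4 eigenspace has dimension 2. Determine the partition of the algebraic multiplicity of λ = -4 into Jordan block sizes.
Block sizes for λ = -4: [3, 1]

Step 1 — from the characteristic polynomial, algebraic multiplicity of λ = -4 is 4. From dim ker(T − (-4)·I) = 2, there are exactly 2 Jordan blocks for λ = -4.
Step 2 — from the minimal polynomial, the factor (x + 4)^3 tells us the largest block for λ = -4 has size 3.
Step 3 — with total size 4, 2 blocks, and largest block 3, the block sizes (in nonincreasing order) are [3, 1].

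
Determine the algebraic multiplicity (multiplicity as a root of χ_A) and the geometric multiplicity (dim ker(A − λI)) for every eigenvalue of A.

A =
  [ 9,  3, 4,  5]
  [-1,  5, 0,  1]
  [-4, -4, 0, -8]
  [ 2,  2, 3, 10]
λ = 6: alg = 4, geom = 2

Step 1 — factor the characteristic polynomial to read off the algebraic multiplicities:
  χ_A(x) = (x - 6)^4

Step 2 — compute geometric multiplicities via the rank-nullity identity g(λ) = n − rank(A − λI):
  rank(A − (6)·I) = 2, so dim ker(A − (6)·I) = n − 2 = 2

Summary:
  λ = 6: algebraic multiplicity = 4, geometric multiplicity = 2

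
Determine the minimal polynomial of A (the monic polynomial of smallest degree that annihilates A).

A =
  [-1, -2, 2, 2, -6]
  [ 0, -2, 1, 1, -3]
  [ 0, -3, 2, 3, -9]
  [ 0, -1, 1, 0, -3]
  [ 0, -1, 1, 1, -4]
x^2 + 2*x + 1

The characteristic polynomial is χ_A(x) = (x + 1)^5, so the eigenvalues are known. The minimal polynomial is
  m_A(x) = Π_λ (x − λ)^{k_λ}
where k_λ is the size of the *largest* Jordan block for λ (equivalently, the smallest k with (A − λI)^k v = 0 for every generalised eigenvector v of λ).

  λ = -1: largest Jordan block has size 2, contributing (x + 1)^2

So m_A(x) = (x + 1)^2 = x^2 + 2*x + 1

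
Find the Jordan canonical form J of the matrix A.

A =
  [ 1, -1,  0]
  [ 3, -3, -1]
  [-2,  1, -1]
J_3(-1)

The characteristic polynomial is
  det(x·I − A) = x^3 + 3*x^2 + 3*x + 1 = (x + 1)^3

Eigenvalues and multiplicities (the geometric multiplicity of λ is n − rank(A − λI), which equals the number of Jordan blocks for λ):
  λ = -1: algebraic multiplicity = 3, geometric multiplicity = 1

Determining the block sizes for each eigenvalue:
  λ = -1: one block (gm = 1), so the single block has size am = 3 → block sizes [3]

Assembling the blocks gives a Jordan form
J =
  [-1,  1,  0]
  [ 0, -1,  1]
  [ 0,  0, -1]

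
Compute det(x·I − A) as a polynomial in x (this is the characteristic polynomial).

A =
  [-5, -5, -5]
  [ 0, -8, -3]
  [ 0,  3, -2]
x^3 + 15*x^2 + 75*x + 125

Expanding det(x·I − A) (e.g. by cofactor expansion or by noting that A is similar to its Jordan form J, which has the same characteristic polynomial as A) gives
  χ_A(x) = x^3 + 15*x^2 + 75*x + 125
which factors as (x + 5)^3. The eigenvalues (with algebraic multiplicities) are λ = -5 with multiplicity 3.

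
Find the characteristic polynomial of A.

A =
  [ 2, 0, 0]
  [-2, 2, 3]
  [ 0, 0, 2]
x^3 - 6*x^2 + 12*x - 8

Expanding det(x·I − A) (e.g. by cofactor expansion or by noting that A is similar to its Jordan form J, which has the same characteristic polynomial as A) gives
  χ_A(x) = x^3 - 6*x^2 + 12*x - 8
which factors as (x - 2)^3. The eigenvalues (with algebraic multiplicities) are λ = 2 with multiplicity 3.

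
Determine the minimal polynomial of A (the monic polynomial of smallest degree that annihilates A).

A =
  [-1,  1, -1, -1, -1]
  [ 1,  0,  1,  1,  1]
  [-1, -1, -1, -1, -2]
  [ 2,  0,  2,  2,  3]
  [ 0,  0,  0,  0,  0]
x^3

The characteristic polynomial is χ_A(x) = x^5, so the eigenvalues are known. The minimal polynomial is
  m_A(x) = Π_λ (x − λ)^{k_λ}
where k_λ is the size of the *largest* Jordan block for λ (equivalently, the smallest k with (A − λI)^k v = 0 for every generalised eigenvector v of λ).

  λ = 0: largest Jordan block has size 3, contributing (x − 0)^3

So m_A(x) = x^3 = x^3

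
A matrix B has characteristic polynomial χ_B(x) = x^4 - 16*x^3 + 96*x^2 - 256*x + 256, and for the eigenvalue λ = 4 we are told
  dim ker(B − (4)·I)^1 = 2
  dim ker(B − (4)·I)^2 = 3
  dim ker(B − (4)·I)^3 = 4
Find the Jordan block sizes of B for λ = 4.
Block sizes for λ = 4: [3, 1]

From the dimensions of kernels of powers, the number of Jordan blocks of size at least j is d_j − d_{j−1} where d_j = dim ker(N^j) (with d_0 = 0). Computing the differences gives [2, 1, 1].
The number of blocks of size exactly k is (#blocks of size ≥ k) − (#blocks of size ≥ k + 1), so the partition is: 1 block(s) of size 1, 1 block(s) of size 3.
In nonincreasing order the block sizes are [3, 1].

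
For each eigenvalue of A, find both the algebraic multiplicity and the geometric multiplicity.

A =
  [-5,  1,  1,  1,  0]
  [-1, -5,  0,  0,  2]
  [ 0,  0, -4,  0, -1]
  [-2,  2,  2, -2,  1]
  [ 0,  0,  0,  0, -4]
λ = -4: alg = 5, geom = 2

Step 1 — factor the characteristic polynomial to read off the algebraic multiplicities:
  χ_A(x) = (x + 4)^5

Step 2 — compute geometric multiplicities via the rank-nullity identity g(λ) = n − rank(A − λI):
  rank(A − (-4)·I) = 3, so dim ker(A − (-4)·I) = n − 3 = 2

Summary:
  λ = -4: algebraic multiplicity = 5, geometric multiplicity = 2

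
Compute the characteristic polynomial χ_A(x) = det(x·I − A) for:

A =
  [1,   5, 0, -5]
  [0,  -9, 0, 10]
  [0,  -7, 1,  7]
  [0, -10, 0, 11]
x^4 - 4*x^3 + 6*x^2 - 4*x + 1

Expanding det(x·I − A) (e.g. by cofactor expansion or by noting that A is similar to its Jordan form J, which has the same characteristic polynomial as A) gives
  χ_A(x) = x^4 - 4*x^3 + 6*x^2 - 4*x + 1
which factors as (x - 1)^4. The eigenvalues (with algebraic multiplicities) are λ = 1 with multiplicity 4.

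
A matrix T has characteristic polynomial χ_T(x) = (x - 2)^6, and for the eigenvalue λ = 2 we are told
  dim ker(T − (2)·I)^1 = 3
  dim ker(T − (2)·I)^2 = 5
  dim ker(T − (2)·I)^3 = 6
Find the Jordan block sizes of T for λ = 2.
Block sizes for λ = 2: [3, 2, 1]

From the dimensions of kernels of powers, the number of Jordan blocks of size at least j is d_j − d_{j−1} where d_j = dim ker(N^j) (with d_0 = 0). Computing the differences gives [3, 2, 1].
The number of blocks of size exactly k is (#blocks of size ≥ k) − (#blocks of size ≥ k + 1), so the partition is: 1 block(s) of size 1, 1 block(s) of size 2, 1 block(s) of size 3.
In nonincreasing order the block sizes are [3, 2, 1].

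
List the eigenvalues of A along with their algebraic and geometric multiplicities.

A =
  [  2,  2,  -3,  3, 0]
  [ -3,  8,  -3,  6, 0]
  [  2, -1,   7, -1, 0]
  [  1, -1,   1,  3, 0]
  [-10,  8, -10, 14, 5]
λ = 5: alg = 5, geom = 3

Step 1 — factor the characteristic polynomial to read off the algebraic multiplicities:
  χ_A(x) = (x - 5)^5

Step 2 — compute geometric multiplicities via the rank-nullity identity g(λ) = n − rank(A − λI):
  rank(A − (5)·I) = 2, so dim ker(A − (5)·I) = n − 2 = 3

Summary:
  λ = 5: algebraic multiplicity = 5, geometric multiplicity = 3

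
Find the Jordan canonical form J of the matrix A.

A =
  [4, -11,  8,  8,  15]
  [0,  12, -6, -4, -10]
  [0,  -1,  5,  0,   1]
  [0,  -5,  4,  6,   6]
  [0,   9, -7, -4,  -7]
J_3(4) ⊕ J_2(4)

The characteristic polynomial is
  det(x·I − A) = x^5 - 20*x^4 + 160*x^3 - 640*x^2 + 1280*x - 1024 = (x - 4)^5

Eigenvalues and multiplicities (the geometric multiplicity of λ is n − rank(A − λI), which equals the number of Jordan blocks for λ):
  λ = 4: algebraic multiplicity = 5, geometric multiplicity = 2

Determining the block sizes for each eigenvalue:
  λ = 4: with am = 5 and gm = 2, the partition is not yet determined (e.g. several partitions of 5 into 2 parts exist). Let N = A − (4)·I. Computing rank(N^1) = 3, rank(N^2) = 1, rank(N^3) = 0; the number of blocks of size ≥ j is rank(N^{j−1}) − rank(N^j), giving [2, 2, 1]. So we have 1 block(s) of size 3, 1 block(s) of size 2 → block sizes [3, 2]

Assembling the blocks gives a Jordan form
J =
  [4, 1, 0, 0, 0]
  [0, 4, 1, 0, 0]
  [0, 0, 4, 0, 0]
  [0, 0, 0, 4, 1]
  [0, 0, 0, 0, 4]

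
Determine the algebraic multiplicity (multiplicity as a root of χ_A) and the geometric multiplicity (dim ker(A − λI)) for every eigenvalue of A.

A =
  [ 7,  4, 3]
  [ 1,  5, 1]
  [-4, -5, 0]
λ = 4: alg = 3, geom = 1

Step 1 — factor the characteristic polynomial to read off the algebraic multiplicities:
  χ_A(x) = (x - 4)^3

Step 2 — compute geometric multiplicities via the rank-nullity identity g(λ) = n − rank(A − λI):
  rank(A − (4)·I) = 2, so dim ker(A − (4)·I) = n − 2 = 1

Summary:
  λ = 4: algebraic multiplicity = 3, geometric multiplicity = 1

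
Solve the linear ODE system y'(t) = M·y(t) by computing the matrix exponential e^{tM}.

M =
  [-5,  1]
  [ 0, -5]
e^{tM} =
  [exp(-5*t), t*exp(-5*t)]
  [0, exp(-5*t)]

Strategy: write M = P · J · P⁻¹ where J is a Jordan canonical form, so e^{tM} = P · e^{tJ} · P⁻¹, and e^{tJ} can be computed block-by-block.

M has Jordan form
J =
  [-5,  1]
  [ 0, -5]
(up to reordering of blocks).

Per-block formulas:
  For a 2×2 Jordan block J_2(-5): exp(t · J_2(-5)) = e^(-5t)·(I + t·N), where N is the 2×2 nilpotent shift.

After assembling e^{tJ} and conjugating by P, we get:

e^{tM} =
  [exp(-5*t), t*exp(-5*t)]
  [0, exp(-5*t)]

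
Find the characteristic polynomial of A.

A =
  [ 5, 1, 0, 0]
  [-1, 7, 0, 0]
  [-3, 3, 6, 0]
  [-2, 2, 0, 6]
x^4 - 24*x^3 + 216*x^2 - 864*x + 1296

Expanding det(x·I − A) (e.g. by cofactor expansion or by noting that A is similar to its Jordan form J, which has the same characteristic polynomial as A) gives
  χ_A(x) = x^4 - 24*x^3 + 216*x^2 - 864*x + 1296
which factors as (x - 6)^4. The eigenvalues (with algebraic multiplicities) are λ = 6 with multiplicity 4.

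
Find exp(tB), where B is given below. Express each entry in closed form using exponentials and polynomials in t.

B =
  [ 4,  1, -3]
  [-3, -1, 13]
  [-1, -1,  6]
e^{tB} =
  [t^2*exp(3*t)/2 + t*exp(3*t) + exp(3*t), t*exp(3*t), t^2*exp(3*t)/2 - 3*t*exp(3*t)]
  [-2*t^2*exp(3*t) - 3*t*exp(3*t), -4*t*exp(3*t) + exp(3*t), -2*t^2*exp(3*t) + 13*t*exp(3*t)]
  [-t^2*exp(3*t)/2 - t*exp(3*t), -t*exp(3*t), -t^2*exp(3*t)/2 + 3*t*exp(3*t) + exp(3*t)]

Strategy: write B = P · J · P⁻¹ where J is a Jordan canonical form, so e^{tB} = P · e^{tJ} · P⁻¹, and e^{tJ} can be computed block-by-block.

B has Jordan form
J =
  [3, 1, 0]
  [0, 3, 1]
  [0, 0, 3]
(up to reordering of blocks).

Per-block formulas:
  For a 3×3 Jordan block J_3(3): exp(t · J_3(3)) = e^(3t)·(I + t·N + (t^2/2)·N^2), where N is the 3×3 nilpotent shift.

After assembling e^{tJ} and conjugating by P, we get:

e^{tB} =
  [t^2*exp(3*t)/2 + t*exp(3*t) + exp(3*t), t*exp(3*t), t^2*exp(3*t)/2 - 3*t*exp(3*t)]
  [-2*t^2*exp(3*t) - 3*t*exp(3*t), -4*t*exp(3*t) + exp(3*t), -2*t^2*exp(3*t) + 13*t*exp(3*t)]
  [-t^2*exp(3*t)/2 - t*exp(3*t), -t*exp(3*t), -t^2*exp(3*t)/2 + 3*t*exp(3*t) + exp(3*t)]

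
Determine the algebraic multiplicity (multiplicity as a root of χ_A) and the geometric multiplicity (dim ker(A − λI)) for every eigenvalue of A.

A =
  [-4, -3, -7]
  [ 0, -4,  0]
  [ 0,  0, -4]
λ = -4: alg = 3, geom = 2

Step 1 — factor the characteristic polynomial to read off the algebraic multiplicities:
  χ_A(x) = (x + 4)^3

Step 2 — compute geometric multiplicities via the rank-nullity identity g(λ) = n − rank(A − λI):
  rank(A − (-4)·I) = 1, so dim ker(A − (-4)·I) = n − 1 = 2

Summary:
  λ = -4: algebraic multiplicity = 3, geometric multiplicity = 2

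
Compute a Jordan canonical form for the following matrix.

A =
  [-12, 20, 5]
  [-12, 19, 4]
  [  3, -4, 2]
J_2(3) ⊕ J_1(3)

The characteristic polynomial is
  det(x·I − A) = x^3 - 9*x^2 + 27*x - 27 = (x - 3)^3

Eigenvalues and multiplicities (the geometric multiplicity of λ is n − rank(A − λI), which equals the number of Jordan blocks for λ):
  λ = 3: algebraic multiplicity = 3, geometric multiplicity = 2

Determining the block sizes for each eigenvalue:
  λ = 3: 2 blocks summing to 3 forces exactly one block of size 2 and the rest size 1 → block sizes [2, 1]

Assembling the blocks gives a Jordan form
J =
  [3, 1, 0]
  [0, 3, 0]
  [0, 0, 3]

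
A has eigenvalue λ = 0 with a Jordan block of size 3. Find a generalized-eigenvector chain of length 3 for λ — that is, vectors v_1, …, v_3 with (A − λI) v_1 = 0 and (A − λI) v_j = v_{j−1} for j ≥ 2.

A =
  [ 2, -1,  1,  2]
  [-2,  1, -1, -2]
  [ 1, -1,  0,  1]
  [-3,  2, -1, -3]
A Jordan chain for λ = 0 of length 3:
v_1 = (1, -1, 1, -2)ᵀ
v_2 = (2, -2, 1, -3)ᵀ
v_3 = (1, 0, 0, 0)ᵀ

Let N = A − (0)·I. We want v_3 with N^3 v_3 = 0 but N^2 v_3 ≠ 0; then v_{j-1} := N · v_j for j = 3, …, 2.

Pick v_3 = (1, 0, 0, 0)ᵀ.
Then v_2 = N · v_3 = (2, -2, 1, -3)ᵀ.
Then v_1 = N · v_2 = (1, -1, 1, -2)ᵀ.

Sanity check: (A − (0)·I) v_1 = (0, 0, 0, 0)ᵀ = 0. ✓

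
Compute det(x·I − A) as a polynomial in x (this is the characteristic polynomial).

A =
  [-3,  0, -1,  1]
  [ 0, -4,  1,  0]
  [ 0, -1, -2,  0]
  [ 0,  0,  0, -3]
x^4 + 12*x^3 + 54*x^2 + 108*x + 81

Expanding det(x·I − A) (e.g. by cofactor expansion or by noting that A is similar to its Jordan form J, which has the same characteristic polynomial as A) gives
  χ_A(x) = x^4 + 12*x^3 + 54*x^2 + 108*x + 81
which factors as (x + 3)^4. The eigenvalues (with algebraic multiplicities) are λ = -3 with multiplicity 4.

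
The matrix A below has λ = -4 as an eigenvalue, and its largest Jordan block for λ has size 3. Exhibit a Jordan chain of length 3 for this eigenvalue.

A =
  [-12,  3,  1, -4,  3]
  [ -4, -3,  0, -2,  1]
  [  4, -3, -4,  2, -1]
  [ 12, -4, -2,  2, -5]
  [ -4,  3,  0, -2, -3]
A Jordan chain for λ = -4 of length 3:
v_1 = (-4, 0, 8, 4, -8)ᵀ
v_2 = (-8, -4, 4, 12, -4)ᵀ
v_3 = (1, 0, 0, 0, 0)ᵀ

Let N = A − (-4)·I. We want v_3 with N^3 v_3 = 0 but N^2 v_3 ≠ 0; then v_{j-1} := N · v_j for j = 3, …, 2.

Pick v_3 = (1, 0, 0, 0, 0)ᵀ.
Then v_2 = N · v_3 = (-8, -4, 4, 12, -4)ᵀ.
Then v_1 = N · v_2 = (-4, 0, 8, 4, -8)ᵀ.

Sanity check: (A − (-4)·I) v_1 = (0, 0, 0, 0, 0)ᵀ = 0. ✓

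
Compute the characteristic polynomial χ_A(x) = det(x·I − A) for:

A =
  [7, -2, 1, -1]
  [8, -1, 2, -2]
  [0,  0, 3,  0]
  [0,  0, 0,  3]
x^4 - 12*x^3 + 54*x^2 - 108*x + 81

Expanding det(x·I − A) (e.g. by cofactor expansion or by noting that A is similar to its Jordan form J, which has the same characteristic polynomial as A) gives
  χ_A(x) = x^4 - 12*x^3 + 54*x^2 - 108*x + 81
which factors as (x - 3)^4. The eigenvalues (with algebraic multiplicities) are λ = 3 with multiplicity 4.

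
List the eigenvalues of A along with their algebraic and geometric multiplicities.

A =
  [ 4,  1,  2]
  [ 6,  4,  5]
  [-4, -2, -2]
λ = 2: alg = 3, geom = 1

Step 1 — factor the characteristic polynomial to read off the algebraic multiplicities:
  χ_A(x) = (x - 2)^3

Step 2 — compute geometric multiplicities via the rank-nullity identity g(λ) = n − rank(A − λI):
  rank(A − (2)·I) = 2, so dim ker(A − (2)·I) = n − 2 = 1

Summary:
  λ = 2: algebraic multiplicity = 3, geometric multiplicity = 1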